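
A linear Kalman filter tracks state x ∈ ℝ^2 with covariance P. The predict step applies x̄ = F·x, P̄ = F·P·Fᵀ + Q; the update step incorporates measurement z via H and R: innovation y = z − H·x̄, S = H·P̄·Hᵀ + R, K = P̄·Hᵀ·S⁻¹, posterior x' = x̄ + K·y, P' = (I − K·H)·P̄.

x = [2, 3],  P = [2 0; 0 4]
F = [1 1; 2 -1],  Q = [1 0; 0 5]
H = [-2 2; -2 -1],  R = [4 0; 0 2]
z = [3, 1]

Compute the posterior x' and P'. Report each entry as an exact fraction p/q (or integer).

x' = [-25/44, 36/53]
P' = [7/22 0; 0 34/53]

x̄ = F·x = [5, 1]
P̄ = F·P·Fᵀ + Q = [7 0; 0 17]
y = z − H·x̄ = [11, 12]
S = H·P̄·Hᵀ + R = [100 -6; -6 47]
K = P̄·Hᵀ·S⁻¹ = [-7/44 -7/22; 17/53 -17/53]
x' = x̄ + K·y = [-25/44, 36/53]
P' = (I − K·H)·P̄ = [7/22 0; 0 34/53]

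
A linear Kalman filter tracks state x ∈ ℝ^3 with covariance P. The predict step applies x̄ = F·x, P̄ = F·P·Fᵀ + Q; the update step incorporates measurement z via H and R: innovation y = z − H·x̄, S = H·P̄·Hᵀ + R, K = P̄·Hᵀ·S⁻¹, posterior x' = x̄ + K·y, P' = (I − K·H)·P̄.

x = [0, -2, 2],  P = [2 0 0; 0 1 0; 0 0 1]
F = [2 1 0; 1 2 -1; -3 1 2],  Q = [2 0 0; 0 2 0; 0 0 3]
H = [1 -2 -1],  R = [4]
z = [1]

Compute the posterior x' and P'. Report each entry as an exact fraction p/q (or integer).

x' = [-172/51, -88/17, 277/51]
P' = [461/51 122/17 -311/51; 122/17 141/17 -152/17; -311/51 -152/17 701/51]

x̄ = F·x = [-2, -6, 2]
P̄ = F·P·Fᵀ + Q = [11 6 -11; 6 9 -6; -11 -6 26]
y = z − H·x̄ = [-7]
S = H·P̄·Hᵀ + R = [51]
K = P̄·Hᵀ·S⁻¹ = [10/51; -2/17; -25/51]
x' = x̄ + K·y = [-172/51, -88/17, 277/51]
P' = (I − K·H)·P̄ = [461/51 122/17 -311/51; 122/17 141/17 -152/17; -311/51 -152/17 701/51]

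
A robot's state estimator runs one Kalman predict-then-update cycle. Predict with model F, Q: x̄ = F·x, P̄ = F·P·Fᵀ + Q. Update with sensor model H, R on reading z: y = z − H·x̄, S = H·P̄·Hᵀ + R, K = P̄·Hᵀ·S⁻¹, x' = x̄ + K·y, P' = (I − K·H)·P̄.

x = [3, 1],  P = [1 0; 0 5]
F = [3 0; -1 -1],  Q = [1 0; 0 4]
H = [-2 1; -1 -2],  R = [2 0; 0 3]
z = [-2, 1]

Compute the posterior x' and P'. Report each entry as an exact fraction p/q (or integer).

x' = [2381/2543, -2000/2543]
P' = [1061/2543 164/2543; 164/2543 1334/2543]

x̄ = F·x = [9, -4]
P̄ = F·P·Fᵀ + Q = [10 -3; -3 10]
y = z − H·x̄ = [20, 2]
S = H·P̄·Hᵀ + R = [64 -9; -9 41]
K = P̄·Hᵀ·S⁻¹ = [-979/2543 -463/2543; 503/2543 -944/2543]
x' = x̄ + K·y = [2381/2543, -2000/2543]
P' = (I − K·H)·P̄ = [1061/2543 164/2543; 164/2543 1334/2543]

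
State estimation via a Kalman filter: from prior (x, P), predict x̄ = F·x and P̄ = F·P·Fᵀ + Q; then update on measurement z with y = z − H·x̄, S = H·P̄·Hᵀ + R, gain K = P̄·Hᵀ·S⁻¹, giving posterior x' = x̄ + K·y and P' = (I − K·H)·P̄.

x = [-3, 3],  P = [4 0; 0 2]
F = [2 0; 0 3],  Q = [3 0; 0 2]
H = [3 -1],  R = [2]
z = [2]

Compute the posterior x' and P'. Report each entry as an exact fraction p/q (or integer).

x̄ = F·x = [-6, 9]
P̄ = F·P·Fᵀ + Q = [19 0; 0 20]
y = z − H·x̄ = [29]
S = H·P̄·Hᵀ + R = [193]
K = P̄·Hᵀ·S⁻¹ = [57/193; -20/193]
x' = x̄ + K·y = [495/193, 1157/193]
P' = (I − K·H)·P̄ = [418/193 1140/193; 1140/193 3460/193]

x' = [495/193, 1157/193]
P' = [418/193 1140/193; 1140/193 3460/193]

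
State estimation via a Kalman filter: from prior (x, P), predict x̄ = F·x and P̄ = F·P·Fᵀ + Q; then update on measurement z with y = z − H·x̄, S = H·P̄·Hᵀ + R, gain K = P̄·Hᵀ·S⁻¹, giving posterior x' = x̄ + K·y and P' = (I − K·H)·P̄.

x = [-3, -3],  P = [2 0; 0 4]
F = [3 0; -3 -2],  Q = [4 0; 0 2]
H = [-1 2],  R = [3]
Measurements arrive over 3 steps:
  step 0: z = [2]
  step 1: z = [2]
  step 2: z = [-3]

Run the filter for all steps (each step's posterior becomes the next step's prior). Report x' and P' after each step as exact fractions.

step 0: x' = [-23/241, 285/241], P' = [1938/241 882/241; 882/241 576/241]
step 1: x' = [-441827/233313, 10277/233313], P' = [889922/233313 349150/233313; 349150/233313 301112/233313]
step 2: x' = [-20438645/105539969, -161576365/105539969], P' = [402972818/105539969 157759990/105539969; 157759990/105539969 135646808/105539969]

step 0: x̄ = F·x = [-9, 15]
step 0: P̄ = F·P·Fᵀ + Q = [22 -18; -18 36]
step 0: y = z − H·x̄ = [-37]
step 0: S = H·P̄·Hᵀ + R = [241]
step 0: K = P̄·Hᵀ·S⁻¹ = [-58/241; 90/241]
step 0: x' = x̄ + K·y = [-23/241, 285/241]
step 0: P' = (I − K·H)·P̄ = [1938/241 882/241; 882/241 576/241]
step 1: x̄ = F·x = [-69/241, -501/241]
step 1: P̄ = F·P·Fᵀ + Q = [18406/241 -22734/241; -22734/241 30812/241]
step 1: y = z − H·x̄ = [1415/241]
step 1: S = H·P̄·Hᵀ + R = [233313/241]
step 1: K = P̄·Hᵀ·S⁻¹ = [-63874/233313; 84358/233313]
step 1: x' = x̄ + K·y = [-441827/233313, 10277/233313]
step 1: P' = (I − K·H)·P̄ = [889922/233313 349150/233313; 349150/233313 301112/233313]
step 2: x̄ = F·x = [-441827/77771, 1304927/233313]
step 2: P̄ = F·P·Fᵀ + Q = [2980850/77771 -3368066/77771; -3368066/77771 13870172/233313]
step 2: y = z − H·x̄ = [-4635274/233313]
step 2: S = H·P̄·Hᵀ + R = [105539969/233313]
step 2: K = P̄·Hᵀ·S⁻¹ = [-29150946/105539969; 37844542/105539969]
step 2: x' = x̄ + K·y = [-20438645/105539969, -161576365/105539969]
step 2: P' = (I − K·H)·P̄ = [402972818/105539969 157759990/105539969; 157759990/105539969 135646808/105539969]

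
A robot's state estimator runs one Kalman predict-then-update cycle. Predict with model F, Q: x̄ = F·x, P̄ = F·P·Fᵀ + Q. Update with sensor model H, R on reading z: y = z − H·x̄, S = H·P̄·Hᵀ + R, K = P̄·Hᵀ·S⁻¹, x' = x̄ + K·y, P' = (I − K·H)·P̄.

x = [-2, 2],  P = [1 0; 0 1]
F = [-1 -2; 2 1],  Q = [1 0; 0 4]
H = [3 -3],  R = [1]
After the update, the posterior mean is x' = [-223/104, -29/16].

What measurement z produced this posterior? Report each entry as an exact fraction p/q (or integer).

x̄ = F·x = [-2, -2]
P̄ = F·P·Fᵀ + Q = [6 -4; -4 9]
S = H·P̄·Hᵀ + R = [208]
K = P̄·Hᵀ·S⁻¹ = [15/104; -3/16]
x' − x̄ = [-15/104, 3/16] = K·y
y = (KᵀK)⁻¹·Kᵀ·(x' − x̄) = [-1]
z = y + H·x̄ = [-1] + [0] = [-1]

z = [-1]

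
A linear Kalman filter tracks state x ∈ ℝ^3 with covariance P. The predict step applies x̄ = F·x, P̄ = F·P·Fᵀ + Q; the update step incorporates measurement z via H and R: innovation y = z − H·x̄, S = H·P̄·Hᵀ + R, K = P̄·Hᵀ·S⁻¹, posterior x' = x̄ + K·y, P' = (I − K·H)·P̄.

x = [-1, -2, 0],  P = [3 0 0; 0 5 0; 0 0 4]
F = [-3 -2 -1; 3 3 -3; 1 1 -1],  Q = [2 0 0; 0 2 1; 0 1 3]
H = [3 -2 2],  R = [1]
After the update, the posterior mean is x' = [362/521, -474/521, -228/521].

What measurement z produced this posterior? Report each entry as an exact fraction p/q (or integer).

x̄ = F·x = [7, -9, -3]
P̄ = F·P·Fᵀ + Q = [53 -45 -15; -45 110 37; -15 37 15]
S = H·P̄·Hᵀ + R = [1042]
K = P̄·Hᵀ·S⁻¹ = [219/1042; -281/1042; -89/1042]
x' − x̄ = [-3285/521, 4215/521, 1335/521] = K·y
y = (KᵀK)⁻¹·Kᵀ·(x' − x̄) = [-30]
z = y + H·x̄ = [-30] + [33] = [3]

z = [3]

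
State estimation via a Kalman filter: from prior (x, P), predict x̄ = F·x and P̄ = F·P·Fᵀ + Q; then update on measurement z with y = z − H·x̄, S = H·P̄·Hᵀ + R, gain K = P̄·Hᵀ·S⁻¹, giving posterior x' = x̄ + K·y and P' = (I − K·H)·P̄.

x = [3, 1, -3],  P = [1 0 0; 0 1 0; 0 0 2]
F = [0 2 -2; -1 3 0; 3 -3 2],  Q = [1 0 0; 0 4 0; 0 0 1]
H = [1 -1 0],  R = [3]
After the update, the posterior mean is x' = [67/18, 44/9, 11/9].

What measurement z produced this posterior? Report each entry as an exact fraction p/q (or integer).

x̄ = F·x = [8, 0, 0]
P̄ = F·P·Fᵀ + Q = [13 6 -14; 6 14 -12; -14 -12 27]
S = H·P̄·Hᵀ + R = [18]
K = P̄·Hᵀ·S⁻¹ = [7/18; -4/9; -1/9]
x' − x̄ = [-77/18, 44/9, 11/9] = K·y
y = (KᵀK)⁻¹·Kᵀ·(x' − x̄) = [-11]
z = y + H·x̄ = [-11] + [8] = [-3]

z = [-3]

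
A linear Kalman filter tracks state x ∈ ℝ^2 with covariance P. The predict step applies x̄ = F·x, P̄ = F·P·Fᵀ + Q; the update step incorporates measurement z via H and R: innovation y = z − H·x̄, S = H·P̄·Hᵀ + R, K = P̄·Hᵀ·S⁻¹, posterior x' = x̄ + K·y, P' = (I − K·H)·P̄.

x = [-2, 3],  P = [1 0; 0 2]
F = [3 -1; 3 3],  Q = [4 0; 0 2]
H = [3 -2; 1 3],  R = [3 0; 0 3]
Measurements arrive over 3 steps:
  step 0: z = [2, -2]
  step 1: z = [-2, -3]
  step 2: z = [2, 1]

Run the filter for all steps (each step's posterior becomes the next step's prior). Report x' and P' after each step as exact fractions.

step 0: x̄ = F·x = [-9, 3]
step 0: P̄ = F·P·Fᵀ + Q = [15 3; 3 29]
step 0: y = z − H·x̄ = [35, -2]
step 0: S = H·P̄·Hᵀ + R = [218 -108; -108 297]
step 0: K = P̄·Hᵀ·S⁻¹ = [525/1966 1574/8847; -179/1966 796/2949]
step 0: x' = x̄ + K·y = [-167/17694, -4285/5898]
step 0: P' = (I − K·H)·P̄ = [1861/5898 143/1966; 143/1966 483/1966]
step 1: x̄ = F·x = [2059/2949, -6511/2949]
step 1: P̄ = F·P·Fᵀ + Q = [6536/983 2496/983; 2496/983 8218/983]
step 1: y = z − H·x̄ = [-25097/2949, 8627/2949]
step 1: S = H·P̄·Hᵀ + R = [64693/983 -12228/983; -12228/983 98423/983]
step 1: K = P̄·Hᵀ·S⁻¹ = [327576/1265057 220952/1265057; -558188/6325285 1675482/6325285]
step 1: x' = x̄ + K·y = [-1258145/1265057, -862713/1265057]
step 1: P' = (I − K·H)·P̄ = [388536/1265057 91440/1265057; 91440/1265057 1523082/6325285]
step 2: x̄ = F·x = [-2911722/1265057, -6362574/1265057]
step 2: P̄ = F·P·Fᵀ + Q = [41565142/6325285 15658074/6325285; 15658074/6325285 52072028/6325285]
step 2: y = z − H·x̄ = [-1459868/1265057, 23264501/1265057]
step 2: S = H·P̄·Hᵀ + R = [413453357/6325285 -78130224/6325285; -78130224/6325285 623137693/6325285]
step 2: K = P̄·Hᵀ·S⁻¹ = [10292935134/39766435685 6940816292/39766435685; -3509108602/39766435685 10528419774/39766435685]
step 2: x' = x̄ + K·y = [4847132626/7953287137, -467270968/7953287137]
step 2: P' = (I − K·H)·P̄ = [12207392178/39766435685 2871685566/39766435685; 2871685566/39766435685 9571191252/39766435685]

step 0: x' = [-167/17694, -4285/5898], P' = [1861/5898 143/1966; 143/1966 483/1966]
step 1: x' = [-1258145/1265057, -862713/1265057], P' = [388536/1265057 91440/1265057; 91440/1265057 1523082/6325285]
step 2: x' = [4847132626/7953287137, -467270968/7953287137], P' = [12207392178/39766435685 2871685566/39766435685; 2871685566/39766435685 9571191252/39766435685]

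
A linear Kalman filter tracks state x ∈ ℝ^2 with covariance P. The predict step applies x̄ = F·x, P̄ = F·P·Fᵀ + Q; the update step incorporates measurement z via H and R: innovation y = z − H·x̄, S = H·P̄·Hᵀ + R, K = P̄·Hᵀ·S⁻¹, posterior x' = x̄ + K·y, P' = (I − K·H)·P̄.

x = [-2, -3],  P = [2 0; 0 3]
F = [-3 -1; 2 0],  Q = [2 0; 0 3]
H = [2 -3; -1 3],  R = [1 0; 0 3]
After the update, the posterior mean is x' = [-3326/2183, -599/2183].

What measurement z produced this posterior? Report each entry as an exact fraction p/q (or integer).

z = [-3, -2]

x̄ = F·x = [9, -4]
P̄ = F·P·Fᵀ + Q = [23 -12; -12 11]
S = H·P̄·Hᵀ + R = [336 -253; -253 197]
K = P̄·Hᵀ·S⁻¹ = [1227/2183 922/2183; 156/2183 699/2183]
x' − x̄ = [-22973/2183, 8133/2183] = K·y
y = (KᵀK)⁻¹·Kᵀ·(x' − x̄) = [-33, 19]
z = y + H·x̄ = [-33, 19] + [30, -21] = [-3, -2]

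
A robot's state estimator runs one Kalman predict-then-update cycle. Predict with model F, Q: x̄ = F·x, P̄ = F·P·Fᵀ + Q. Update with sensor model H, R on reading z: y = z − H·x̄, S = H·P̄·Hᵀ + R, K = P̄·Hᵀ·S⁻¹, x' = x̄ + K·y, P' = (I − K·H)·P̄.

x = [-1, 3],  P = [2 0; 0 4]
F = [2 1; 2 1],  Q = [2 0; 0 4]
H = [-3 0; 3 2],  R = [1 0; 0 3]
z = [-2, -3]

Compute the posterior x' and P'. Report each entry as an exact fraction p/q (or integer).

x' = [1981/3595, -7137/3595]
P' = [362/3595 -444/3595; -444/3595 2928/3595]

x̄ = F·x = [1, 1]
P̄ = F·P·Fᵀ + Q = [14 12; 12 16]
y = z − H·x̄ = [1, -8]
S = H·P̄·Hᵀ + R = [127 -198; -198 337]
K = P̄·Hᵀ·S⁻¹ = [-1086/3595 66/3595; 1332/3595 1508/3595]
x' = x̄ + K·y = [1981/3595, -7137/3595]
P' = (I − K·H)·P̄ = [362/3595 -444/3595; -444/3595 2928/3595]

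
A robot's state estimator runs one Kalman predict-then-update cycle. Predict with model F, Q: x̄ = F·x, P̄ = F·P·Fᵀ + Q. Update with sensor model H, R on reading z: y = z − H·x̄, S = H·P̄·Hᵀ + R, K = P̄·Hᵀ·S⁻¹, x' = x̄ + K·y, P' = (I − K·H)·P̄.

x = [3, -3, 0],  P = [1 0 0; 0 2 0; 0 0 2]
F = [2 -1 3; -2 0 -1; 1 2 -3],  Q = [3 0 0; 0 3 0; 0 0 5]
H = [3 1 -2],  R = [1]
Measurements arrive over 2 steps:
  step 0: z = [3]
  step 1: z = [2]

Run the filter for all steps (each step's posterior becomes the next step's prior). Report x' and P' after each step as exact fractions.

step 0: x' = [2241/545, -2574/545, 249/109], P' = [2394/545 -2231/545 484/109; -2231/545 4064/545 -260/109; 484/109 -260/109 608/109]
step 1: x' = [1636753/1285135, -1857161/1285135, 221994/1285135], P' = [3654792/1285135 -3139199/1285135 3745546/1285135; -3139199/1285135 7419388/1285135 -917387/1285135; 3745546/1285135 -917387/1285135 5271068/1285135]

step 0: x̄ = F·x = [9, -6, -3]
step 0: P̄ = F·P·Fᵀ + Q = [27 -10 -20; -10 9 4; -20 4 32]
step 0: y = z − H·x̄ = [-24]
step 0: S = H·P̄·Hᵀ + R = [545]
step 0: K = P̄·Hᵀ·S⁻¹ = [111/545; -29/545; -24/109]
step 0: x' = x̄ + K·y = [2241/545, -2574/545, 249/109]
step 0: P' = (I − K·H)·P̄ = [2394/545 -2231/545 484/109; -2231/545 4064/545 -260/109; 484/109 -260/109 608/109]
step 1: x̄ = F·x = [99/5, -5727/545, -6642/545]
step 1: P̄ = F·P·Fᵀ + Q = [811/5 -402/5 -517/5; -402/5 23931/545 27956/545; -517/5 27956/545 40891/545]
step 1: y = z − H·x̄ = [-7768/109]
step 1: S = H·P̄·Hᵀ + R = [257027/109]
step 1: K = P̄·Hᵀ·S⁻¹ = [66817/257027; -32687/257027; -44577/257027]
step 1: x' = x̄ + K·y = [1636753/1285135, -1857161/1285135, 221994/1285135]
step 1: P' = (I − K·H)·P̄ = [3654792/1285135 -3139199/1285135 3745546/1285135; -3139199/1285135 7419388/1285135 -917387/1285135; 3745546/1285135 -917387/1285135 5271068/1285135]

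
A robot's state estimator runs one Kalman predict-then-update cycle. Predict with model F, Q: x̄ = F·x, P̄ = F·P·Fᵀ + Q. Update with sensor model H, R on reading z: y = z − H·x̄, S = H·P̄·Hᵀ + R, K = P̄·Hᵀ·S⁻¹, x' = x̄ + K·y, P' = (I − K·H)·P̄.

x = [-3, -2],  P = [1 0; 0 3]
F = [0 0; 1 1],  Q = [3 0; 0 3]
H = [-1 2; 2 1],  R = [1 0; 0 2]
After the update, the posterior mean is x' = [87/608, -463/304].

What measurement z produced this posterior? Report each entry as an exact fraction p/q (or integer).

x̄ = F·x = [0, -5]
P̄ = F·P·Fᵀ + Q = [3 0; 0 7]
S = H·P̄·Hᵀ + R = [32 8; 8 21]
K = P̄·Hᵀ·S⁻¹ = [-111/608 27/76; 119/304 7/38]
x' − x̄ = [87/608, 1057/304] = K·y
y = (KᵀK)⁻¹·Kᵀ·(x' − x̄) = [7, 4]
z = y + H·x̄ = [7, 4] + [-10, -5] = [-3, -1]

z = [-3, -1]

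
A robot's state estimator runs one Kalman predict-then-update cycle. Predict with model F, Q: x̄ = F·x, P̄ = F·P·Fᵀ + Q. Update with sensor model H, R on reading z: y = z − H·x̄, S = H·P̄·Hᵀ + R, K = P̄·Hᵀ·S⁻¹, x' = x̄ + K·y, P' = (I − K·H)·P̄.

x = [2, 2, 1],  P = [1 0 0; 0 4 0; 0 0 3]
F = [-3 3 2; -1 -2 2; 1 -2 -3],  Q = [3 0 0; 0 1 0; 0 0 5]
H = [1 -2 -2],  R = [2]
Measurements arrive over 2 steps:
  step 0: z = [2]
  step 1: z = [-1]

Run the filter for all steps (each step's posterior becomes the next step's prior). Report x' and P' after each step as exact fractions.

step 0: x̄ = F·x = [2, -4, -5]
step 0: P̄ = F·P·Fᵀ + Q = [60 -9 -45; -9 30 -3; -45 -3 49]
step 0: y = z − H·x̄ = [-18]
step 0: S = H·P̄·Hᵀ + R = [570]
step 0: K = P̄·Hᵀ·S⁻¹ = [28/95; -21/190; -137/570]
step 0: x' = x̄ + K·y = [-314/95, -191/95, -64/95]
step 0: P' = (I − K·H)·P̄ = [996/95 909/95 -439/95; 909/95 4377/190 -3447/190; -439/95 -3447/190 9161/570]
step 1: x̄ = F·x = [241/95, 568/95, 52/19]
step 1: P̄ = F·P·Fᵀ + Q = [19661/570 -3731/285 191/38; -3731/285 105397/285 -1409/19; 191/38 -1409/19 913/38]
step 1: y = z − H·x̄ = [264/19]
step 1: S = H·P̄·Hᵀ + R = [119797/114]
step 1: K = P̄·Hᵀ·S⁻¹ = [5771/119797; -68902/119797; 12003/119797]
step 1: x' = x̄ + K·y = [1920463/598985, -1205576/598985, 494644/119797]
step 1: P' = (I − K·H)·P̄ = [19200058/598985 9598614/598985 -5488/119797; 9598614/598985 13290007/598985 -1629238/119797; -5488/119797 -1629238/119797 1614491/119797]

step 0: x' = [-314/95, -191/95, -64/95], P' = [996/95 909/95 -439/95; 909/95 4377/190 -3447/190; -439/95 -3447/190 9161/570]
step 1: x' = [1920463/598985, -1205576/598985, 494644/119797], P' = [19200058/598985 9598614/598985 -5488/119797; 9598614/598985 13290007/598985 -1629238/119797; -5488/119797 -1629238/119797 1614491/119797]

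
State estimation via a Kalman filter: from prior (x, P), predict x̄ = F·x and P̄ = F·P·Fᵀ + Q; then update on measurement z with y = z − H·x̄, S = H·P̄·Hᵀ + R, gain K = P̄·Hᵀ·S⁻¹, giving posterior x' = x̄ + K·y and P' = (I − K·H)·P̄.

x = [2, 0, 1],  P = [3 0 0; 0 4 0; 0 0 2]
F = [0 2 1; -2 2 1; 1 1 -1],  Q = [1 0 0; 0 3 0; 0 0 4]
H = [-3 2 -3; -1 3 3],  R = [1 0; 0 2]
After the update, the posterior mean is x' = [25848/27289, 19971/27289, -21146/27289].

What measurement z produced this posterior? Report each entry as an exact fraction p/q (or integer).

x̄ = F·x = [1, -3, 1]
P̄ = F·P·Fᵀ + Q = [19 18 6; 18 33 0; 6 0 13]
S = H·P̄·Hᵀ + R = [313 -96; -96 291]
K = P̄·Hᵀ·S⁻¹ = [-2087/27289 12845/81867; 3756/27289 8835/27289; -4473/27289 1619/27289]
x' − x̄ = [-1441/27289, 101838/27289, -48435/27289] = K·y
y = (KᵀK)⁻¹·Kᵀ·(x' − x̄) = [13, 6]
z = y + H·x̄ = [13, 6] + [-12, -7] = [1, -1]

z = [1, -1]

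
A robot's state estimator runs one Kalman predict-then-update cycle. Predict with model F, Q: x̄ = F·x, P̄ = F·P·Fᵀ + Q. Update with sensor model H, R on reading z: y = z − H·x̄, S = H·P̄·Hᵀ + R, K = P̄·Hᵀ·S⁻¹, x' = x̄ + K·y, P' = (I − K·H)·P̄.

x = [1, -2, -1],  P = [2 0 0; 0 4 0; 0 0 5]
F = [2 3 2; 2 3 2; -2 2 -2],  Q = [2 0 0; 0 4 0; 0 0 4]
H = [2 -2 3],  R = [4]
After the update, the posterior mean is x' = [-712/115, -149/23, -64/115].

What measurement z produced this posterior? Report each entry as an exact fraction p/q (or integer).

x̄ = F·x = [-6, -6, -4]
P̄ = F·P·Fᵀ + Q = [66 64 -4; 64 68 -4; -4 -4 48]
S = H·P̄·Hᵀ + R = [460]
K = P̄·Hᵀ·S⁻¹ = [-2/115; -1/23; 36/115]
x' − x̄ = [-22/115, -11/23, 396/115] = K·y
y = (KᵀK)⁻¹·Kᵀ·(x' − x̄) = [11]
z = y + H·x̄ = [11] + [-12] = [-1]

z = [-1]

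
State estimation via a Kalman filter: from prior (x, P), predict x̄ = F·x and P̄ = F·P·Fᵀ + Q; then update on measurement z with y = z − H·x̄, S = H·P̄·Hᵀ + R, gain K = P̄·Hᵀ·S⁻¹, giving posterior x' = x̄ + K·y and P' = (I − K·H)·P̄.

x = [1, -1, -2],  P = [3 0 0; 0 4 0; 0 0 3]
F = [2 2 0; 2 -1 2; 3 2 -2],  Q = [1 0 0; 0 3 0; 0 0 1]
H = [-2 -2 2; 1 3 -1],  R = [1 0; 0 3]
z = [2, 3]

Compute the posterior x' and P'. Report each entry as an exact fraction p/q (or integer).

x' = [-53/469, 17966/8911, 26071/8911]
P' = [12514/469 209/469 12790/469; 209/469 6476/8911 11318/8911; 12790/469 11318/8911 258616/8911]

x̄ = F·x = [0, -1, 5]
P̄ = F·P·Fᵀ + Q = [29 4 34; 4 31 -2; 34 -2 56]
y = z − H·x̄ = [-10, 11]
S = H·P̄·Hᵀ + R = [241 -268; -268 335]
K = P̄·Hᵀ·S⁻¹ = [2/7 117/469; 26/133 4027/8911; 128/133 6116/8911]
x' = x̄ + K·y = [-53/469, 17966/8911, 26071/8911]
P' = (I − K·H)·P̄ = [12514/469 209/469 12790/469; 209/469 6476/8911 11318/8911; 12790/469 11318/8911 258616/8911]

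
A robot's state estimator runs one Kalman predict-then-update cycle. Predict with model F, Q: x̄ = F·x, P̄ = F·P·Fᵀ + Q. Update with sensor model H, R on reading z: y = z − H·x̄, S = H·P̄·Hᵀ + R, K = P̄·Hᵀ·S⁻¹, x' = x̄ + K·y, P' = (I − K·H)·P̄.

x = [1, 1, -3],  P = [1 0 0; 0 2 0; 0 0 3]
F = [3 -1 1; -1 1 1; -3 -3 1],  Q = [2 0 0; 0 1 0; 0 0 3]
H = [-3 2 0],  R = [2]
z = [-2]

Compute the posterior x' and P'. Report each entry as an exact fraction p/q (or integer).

x' = [-125/99, -287/99, -9]
P' = [232/99 322/99 0; 322/99 493/99 0; 0 0 33]

x̄ = F·x = [-1, -3, -9]
P̄ = F·P·Fᵀ + Q = [16 -2 0; -2 7 0; 0 0 33]
y = z − H·x̄ = [1]
S = H·P̄·Hᵀ + R = [198]
K = P̄·Hᵀ·S⁻¹ = [-26/99; 10/99; 0]
x' = x̄ + K·y = [-125/99, -287/99, -9]
P' = (I − K·H)·P̄ = [232/99 322/99 0; 322/99 493/99 0; 0 0 33]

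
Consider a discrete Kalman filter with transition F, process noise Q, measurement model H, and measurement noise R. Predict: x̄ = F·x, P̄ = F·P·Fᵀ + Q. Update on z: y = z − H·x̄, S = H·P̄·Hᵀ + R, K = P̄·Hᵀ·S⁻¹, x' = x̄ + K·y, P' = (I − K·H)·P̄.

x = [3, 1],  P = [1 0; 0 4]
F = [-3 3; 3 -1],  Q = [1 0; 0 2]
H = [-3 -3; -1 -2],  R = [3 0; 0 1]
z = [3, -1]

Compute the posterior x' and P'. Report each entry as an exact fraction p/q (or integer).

x' = [-2982/827, 2107/827]
P' = [1789/827 -1266/827; -1266/827 1011/827]

x̄ = F·x = [-6, 8]
P̄ = F·P·Fᵀ + Q = [46 -21; -21 15]
y = z − H·x̄ = [9, 9]
S = H·P̄·Hᵀ + R = [174 39; 39 23]
K = P̄·Hᵀ·S⁻¹ = [-523/827 743/827; 255/827 -756/827]
x' = x̄ + K·y = [-2982/827, 2107/827]
P' = (I − K·H)·P̄ = [1789/827 -1266/827; -1266/827 1011/827]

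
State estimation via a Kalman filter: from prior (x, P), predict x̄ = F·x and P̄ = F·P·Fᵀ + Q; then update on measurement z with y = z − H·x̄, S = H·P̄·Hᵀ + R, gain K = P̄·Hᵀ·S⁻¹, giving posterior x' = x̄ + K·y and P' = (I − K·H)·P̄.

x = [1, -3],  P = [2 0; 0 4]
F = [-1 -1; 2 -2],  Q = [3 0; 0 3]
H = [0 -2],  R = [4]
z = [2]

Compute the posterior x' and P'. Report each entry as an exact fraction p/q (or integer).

x̄ = F·x = [2, 8]
P̄ = F·P·Fᵀ + Q = [9 4; 4 27]
y = z − H·x̄ = [18]
S = H·P̄·Hᵀ + R = [112]
K = P̄·Hᵀ·S⁻¹ = [-1/14; -27/56]
x' = x̄ + K·y = [5/7, -19/28]
P' = (I − K·H)·P̄ = [59/7 1/7; 1/7 27/28]

x' = [5/7, -19/28]
P' = [59/7 1/7; 1/7 27/28]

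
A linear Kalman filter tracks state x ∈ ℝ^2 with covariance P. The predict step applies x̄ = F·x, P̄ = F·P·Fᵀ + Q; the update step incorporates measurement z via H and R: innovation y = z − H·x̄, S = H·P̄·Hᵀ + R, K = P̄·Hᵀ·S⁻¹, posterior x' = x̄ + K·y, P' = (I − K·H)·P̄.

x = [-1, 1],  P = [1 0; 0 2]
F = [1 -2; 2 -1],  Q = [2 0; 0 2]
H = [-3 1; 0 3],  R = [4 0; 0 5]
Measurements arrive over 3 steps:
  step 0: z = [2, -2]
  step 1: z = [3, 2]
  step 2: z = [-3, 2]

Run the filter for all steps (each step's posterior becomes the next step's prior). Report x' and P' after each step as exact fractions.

step 0: x̄ = F·x = [-3, -3]
step 0: P̄ = F·P·Fᵀ + Q = [11 6; 6 8]
step 0: y = z − H·x̄ = [-4, 7]
step 0: S = H·P̄·Hᵀ + R = [75 -30; -30 77]
step 0: K = P̄·Hᵀ·S⁻¹ = [-513/1625 36/325; -2/195 4/13]
step 0: x' = x̄ + K·y = [-1563/1625, -157/195]
step 0: P' = (I − K·H)·P̄ = [784/1625 12/65; 12/65 20/39]
step 1: x̄ = F·x = [3161/4875, -5453/4875]
step 1: P̄ = F·P·Fᵀ + Q = [18502/4875 5204/4875; 5204/4875 18058/4875]
step 1: y = z − H·x̄ = [29561/4875, 8703/1625]
step 1: S = H·P̄·Hᵀ + R = [172852/4875 2446/1625; 2446/1625 62299/1625]
step 1: K = P̄·Hᵀ·S⁻¹ = [-975985/3307864 157317/1653932; 6115/3307864 479289/1653932]
step 1: x' = x̄ + K·y = [-2088237/3307864, 1470871/3307864]
step 1: P' = (I − K·H)·P̄ = [738055/1653932 262195/1653932; 262195/1653932 798815/1653932]
step 2: x̄ = F·x = [-5029979/3307864, -5647345/3307864]
step 2: P̄ = F·P·Fᵀ + Q = [6192399/1653932 1762765/1653932; 1762765/1653932 6010119/1653932]
step 2: y = z − H·x̄ = [-2420773/413483, 23557763/3307864]
step 2: S = H·P̄·Hᵀ + R = [14445212/413483 541368/413483; 541368/413483 62360731/1653932]
step 2: K = P̄·Hᵀ·S⁻¹ = [-160226044/543941143 51690963/543941143; 902280/543941143 157238361/543941143]
step 2: x' = x̄ + K·y = [958127649/1087882286, 371772859/1087882286]
step 2: P' = (I − K·H)·P̄ = [242351927/543941143 86151605/543941143; 86151605/543941143 262063935/543941143]

step 0: x' = [-1563/1625, -157/195], P' = [784/1625 12/65; 12/65 20/39]
step 1: x' = [-2088237/3307864, 1470871/3307864], P' = [738055/1653932 262195/1653932; 262195/1653932 798815/1653932]
step 2: x' = [958127649/1087882286, 371772859/1087882286], P' = [242351927/543941143 86151605/543941143; 86151605/543941143 262063935/543941143]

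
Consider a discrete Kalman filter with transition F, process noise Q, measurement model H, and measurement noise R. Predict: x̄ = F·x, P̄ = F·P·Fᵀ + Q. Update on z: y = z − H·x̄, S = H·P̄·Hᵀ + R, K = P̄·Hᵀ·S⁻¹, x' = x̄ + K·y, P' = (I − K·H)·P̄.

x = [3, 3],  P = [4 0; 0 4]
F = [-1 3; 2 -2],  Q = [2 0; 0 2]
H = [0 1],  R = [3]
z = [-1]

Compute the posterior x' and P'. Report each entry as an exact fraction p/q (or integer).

x̄ = F·x = [6, 0]
P̄ = F·P·Fᵀ + Q = [42 -32; -32 34]
y = z − H·x̄ = [-1]
S = H·P̄·Hᵀ + R = [37]
K = P̄·Hᵀ·S⁻¹ = [-32/37; 34/37]
x' = x̄ + K·y = [254/37, -34/37]
P' = (I − K·H)·P̄ = [530/37 -96/37; -96/37 102/37]

x' = [254/37, -34/37]
P' = [530/37 -96/37; -96/37 102/37]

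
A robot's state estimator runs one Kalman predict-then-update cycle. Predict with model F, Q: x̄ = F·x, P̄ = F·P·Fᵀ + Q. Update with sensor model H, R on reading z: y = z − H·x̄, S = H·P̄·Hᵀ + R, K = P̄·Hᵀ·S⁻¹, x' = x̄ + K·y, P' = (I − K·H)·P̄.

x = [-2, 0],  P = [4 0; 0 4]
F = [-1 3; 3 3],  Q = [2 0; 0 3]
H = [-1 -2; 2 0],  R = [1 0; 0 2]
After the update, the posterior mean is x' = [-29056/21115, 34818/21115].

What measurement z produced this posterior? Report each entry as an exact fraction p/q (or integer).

z = [-2, -3]

x̄ = F·x = [2, -6]
P̄ = F·P·Fᵀ + Q = [42 24; 24 75]
S = H·P̄·Hᵀ + R = [439 -180; -180 170]
K = P̄·Hᵀ·S⁻¹ = [-18/4223 10338/21115; -2094/4223 -5124/21115]
x' − x̄ = [-71286/21115, 161508/21115] = K·y
y = (KᵀK)⁻¹·Kᵀ·(x' − x̄) = [-12, -7]
z = y + H·x̄ = [-12, -7] + [10, 4] = [-2, -3]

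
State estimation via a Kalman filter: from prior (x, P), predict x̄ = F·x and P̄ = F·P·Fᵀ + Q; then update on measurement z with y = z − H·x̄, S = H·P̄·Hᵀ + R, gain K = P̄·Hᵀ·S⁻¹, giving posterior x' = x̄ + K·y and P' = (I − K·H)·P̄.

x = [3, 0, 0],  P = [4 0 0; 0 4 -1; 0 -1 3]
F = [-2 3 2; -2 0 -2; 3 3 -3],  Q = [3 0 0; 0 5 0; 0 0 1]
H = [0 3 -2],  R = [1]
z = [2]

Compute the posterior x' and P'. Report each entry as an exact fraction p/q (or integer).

x' = [-1626/385, -39/35, -1019/385]
P' = [20527/385 188/35 3093/385; 188/35 1419/70 1062/35; 3093/385 1062/35 17582/385]

x̄ = F·x = [-6, -6, 9]
P̄ = F·P·Fᵀ + Q = [55 10 -3; 10 33 0; -3 0 118]
y = z − H·x̄ = [38]
S = H·P̄·Hᵀ + R = [770]
K = P̄·Hᵀ·S⁻¹ = [18/385; 9/70; -118/385]
x' = x̄ + K·y = [-1626/385, -39/35, -1019/385]
P' = (I − K·H)·P̄ = [20527/385 188/35 3093/385; 188/35 1419/70 1062/35; 3093/385 1062/35 17582/385]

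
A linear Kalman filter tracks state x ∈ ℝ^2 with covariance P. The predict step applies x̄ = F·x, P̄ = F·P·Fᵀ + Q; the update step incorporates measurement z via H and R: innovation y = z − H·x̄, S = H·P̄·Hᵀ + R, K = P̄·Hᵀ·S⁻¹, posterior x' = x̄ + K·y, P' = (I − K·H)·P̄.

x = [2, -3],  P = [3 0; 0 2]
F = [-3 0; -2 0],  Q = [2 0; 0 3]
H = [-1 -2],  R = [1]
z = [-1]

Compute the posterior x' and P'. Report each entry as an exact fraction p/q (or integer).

x' = [1/54, 4/9]
P' = [473/162 -34/27; -34/27 7/9]

x̄ = F·x = [-6, -4]
P̄ = F·P·Fᵀ + Q = [29 18; 18 15]
y = z − H·x̄ = [-15]
S = H·P̄·Hᵀ + R = [162]
K = P̄·Hᵀ·S⁻¹ = [-65/162; -8/27]
x' = x̄ + K·y = [1/54, 4/9]
P' = (I − K·H)·P̄ = [473/162 -34/27; -34/27 7/9]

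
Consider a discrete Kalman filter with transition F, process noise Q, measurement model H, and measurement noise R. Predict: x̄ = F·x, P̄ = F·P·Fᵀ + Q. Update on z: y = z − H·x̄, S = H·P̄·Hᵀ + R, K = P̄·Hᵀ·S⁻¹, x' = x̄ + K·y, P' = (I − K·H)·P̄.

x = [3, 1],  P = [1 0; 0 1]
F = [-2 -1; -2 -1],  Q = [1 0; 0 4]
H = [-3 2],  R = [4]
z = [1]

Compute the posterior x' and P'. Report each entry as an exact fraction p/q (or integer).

x̄ = F·x = [-7, -7]
P̄ = F·P·Fᵀ + Q = [6 5; 5 9]
y = z − H·x̄ = [-6]
S = H·P̄·Hᵀ + R = [34]
K = P̄·Hᵀ·S⁻¹ = [-4/17; 3/34]
x' = x̄ + K·y = [-95/17, -128/17]
P' = (I − K·H)·P̄ = [70/17 97/17; 97/17 297/34]

x' = [-95/17, -128/17]
P' = [70/17 97/17; 97/17 297/34]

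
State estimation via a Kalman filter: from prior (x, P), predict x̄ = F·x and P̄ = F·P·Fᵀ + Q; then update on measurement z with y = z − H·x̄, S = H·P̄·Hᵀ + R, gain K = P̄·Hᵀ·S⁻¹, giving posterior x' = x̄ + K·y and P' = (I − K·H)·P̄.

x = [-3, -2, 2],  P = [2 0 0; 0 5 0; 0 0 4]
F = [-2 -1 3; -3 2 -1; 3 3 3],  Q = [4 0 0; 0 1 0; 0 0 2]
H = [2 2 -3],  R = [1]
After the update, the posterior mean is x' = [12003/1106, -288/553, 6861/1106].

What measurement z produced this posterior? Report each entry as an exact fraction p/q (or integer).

x̄ = F·x = [14, 3, -9]
P̄ = F·P·Fᵀ + Q = [53 -10 9; -10 43 0; 9 0 101]
S = H·P̄·Hᵀ + R = [1106]
K = P̄·Hᵀ·S⁻¹ = [59/1106; 33/553; -285/1106]
x' − x̄ = [-3481/1106, -1947/553, 16815/1106] = K·y
y = (KᵀK)⁻¹·Kᵀ·(x' − x̄) = [-59]
z = y + H·x̄ = [-59] + [61] = [2]

z = [2]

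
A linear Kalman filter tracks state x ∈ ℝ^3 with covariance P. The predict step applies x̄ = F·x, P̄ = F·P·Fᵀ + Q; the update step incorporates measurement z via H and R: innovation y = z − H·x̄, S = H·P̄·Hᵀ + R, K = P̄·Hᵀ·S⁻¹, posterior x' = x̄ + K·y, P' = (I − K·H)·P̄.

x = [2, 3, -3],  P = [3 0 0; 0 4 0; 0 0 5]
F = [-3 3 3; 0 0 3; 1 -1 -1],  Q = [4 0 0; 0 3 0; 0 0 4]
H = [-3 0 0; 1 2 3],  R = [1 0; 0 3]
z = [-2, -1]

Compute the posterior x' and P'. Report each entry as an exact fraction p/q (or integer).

x̄ = F·x = [-6, -9, 2]
P̄ = F·P·Fᵀ + Q = [112 45 -36; 45 48 -15; -36 -15 16]
y = z − H·x̄ = [-20, 17]
S = H·P̄·Hᵀ + R = [1009 -282; -282 235]
K = P̄·Hᵀ·S⁻¹ = [-1116/3353 2/3353; -99/3353 58794/157591; 432/3353 12294/157591]
x' = x̄ + K·y = [2236/3353, -325761/157591, 118100/157591]
P' = (I − K·H)·P̄ = [372/3353 33/3353 -144/3353; 33/3353 1291989/157591 -803049/157591; -144/3353 -803049/157591 549916/157591]

x' = [2236/3353, -325761/157591, 118100/157591]
P' = [372/3353 33/3353 -144/3353; 33/3353 1291989/157591 -803049/157591; -144/3353 -803049/157591 549916/157591]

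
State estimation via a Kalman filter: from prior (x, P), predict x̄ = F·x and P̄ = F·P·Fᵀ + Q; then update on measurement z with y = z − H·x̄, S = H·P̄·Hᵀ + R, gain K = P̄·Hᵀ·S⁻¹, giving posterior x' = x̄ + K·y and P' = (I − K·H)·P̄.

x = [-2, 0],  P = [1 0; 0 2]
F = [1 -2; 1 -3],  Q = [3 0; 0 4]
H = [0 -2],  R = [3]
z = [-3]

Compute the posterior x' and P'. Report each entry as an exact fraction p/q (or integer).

x̄ = F·x = [-2, -2]
P̄ = F·P·Fᵀ + Q = [12 13; 13 23]
y = z − H·x̄ = [-7]
S = H·P̄·Hᵀ + R = [95]
K = P̄·Hᵀ·S⁻¹ = [-26/95; -46/95]
x' = x̄ + K·y = [-8/95, 132/95]
P' = (I − K·H)·P̄ = [464/95 39/95; 39/95 69/95]

x' = [-8/95, 132/95]
P' = [464/95 39/95; 39/95 69/95]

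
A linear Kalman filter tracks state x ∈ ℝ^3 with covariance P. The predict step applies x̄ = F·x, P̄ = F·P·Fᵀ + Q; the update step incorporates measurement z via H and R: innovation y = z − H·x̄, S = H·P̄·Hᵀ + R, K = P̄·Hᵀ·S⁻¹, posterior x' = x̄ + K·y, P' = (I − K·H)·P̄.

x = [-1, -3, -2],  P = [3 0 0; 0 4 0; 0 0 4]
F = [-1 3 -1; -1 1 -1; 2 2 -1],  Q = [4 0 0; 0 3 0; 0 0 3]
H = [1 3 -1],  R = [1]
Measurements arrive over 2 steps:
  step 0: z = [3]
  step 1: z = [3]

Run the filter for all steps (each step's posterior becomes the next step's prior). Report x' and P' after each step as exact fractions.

step 0: x' = [-404/81, 55/81, -481/81], P' = [4697/243 107/243 4936/243; 107/243 377/243 1183/243; 4936/243 1183/243 8480/243]
step 1: x' = [1166334/404117, 305220/404117, 858111/404117], P' = [2417339/404117 -994190/404117 -651040/404117; -994190/404117 752725/404117 1171595/404117; -651040/404117 1171595/404117 2904640/404117]

step 0: x̄ = F·x = [-6, 0, -6]
step 0: P̄ = F·P·Fᵀ + Q = [47 19 22; 19 14 6; 22 6 35]
step 0: y = z − H·x̄ = [3]
step 0: S = H·P̄·Hᵀ + R = [243]
step 0: K = P̄·Hᵀ·S⁻¹ = [82/243; 55/243; 5/243]
step 0: x' = x̄ + K·y = [-404/81, 55/81, -481/81]
step 0: P' = (I − K·H)·P̄ = [4697/243 107/243 4936/243; 107/243 377/243 1183/243; 4936/243 1183/243 8480/243]
step 1: x̄ = F·x = [350/27, 940/81, -217/81]
step 1: P̄ = F·P·Fᵀ + Q = [2186/27 6340/81 -3025/81; 6340/81 21575/243 -8645/243; -3025/81 -8645/243 5885/243]
step 1: y = z − H·x̄ = [-3844/81]
step 1: S = H·P̄·Hᵀ + R = [404117/243]
step 1: K = P̄·Hᵀ·S⁻¹ = [85809/404117; 92390/404117; -40895/404117]
step 1: x' = x̄ + K·y = [1166334/404117, 305220/404117, 858111/404117]
step 1: P' = (I − K·H)·P̄ = [2417339/404117 -994190/404117 -651040/404117; -994190/404117 752725/404117 1171595/404117; -651040/404117 1171595/404117 2904640/404117]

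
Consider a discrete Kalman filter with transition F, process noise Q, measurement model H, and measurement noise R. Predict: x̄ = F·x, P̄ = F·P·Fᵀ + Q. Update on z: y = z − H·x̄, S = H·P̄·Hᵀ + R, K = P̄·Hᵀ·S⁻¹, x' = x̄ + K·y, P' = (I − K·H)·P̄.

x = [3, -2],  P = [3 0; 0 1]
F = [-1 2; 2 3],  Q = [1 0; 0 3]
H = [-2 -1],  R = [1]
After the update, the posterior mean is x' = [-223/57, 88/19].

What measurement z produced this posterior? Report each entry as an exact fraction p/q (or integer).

z = [3]

x̄ = F·x = [-7, 0]
P̄ = F·P·Fᵀ + Q = [8 0; 0 24]
S = H·P̄·Hᵀ + R = [57]
K = P̄·Hᵀ·S⁻¹ = [-16/57; -8/19]
x' − x̄ = [176/57, 88/19] = K·y
y = (KᵀK)⁻¹·Kᵀ·(x' − x̄) = [-11]
z = y + H·x̄ = [-11] + [14] = [3]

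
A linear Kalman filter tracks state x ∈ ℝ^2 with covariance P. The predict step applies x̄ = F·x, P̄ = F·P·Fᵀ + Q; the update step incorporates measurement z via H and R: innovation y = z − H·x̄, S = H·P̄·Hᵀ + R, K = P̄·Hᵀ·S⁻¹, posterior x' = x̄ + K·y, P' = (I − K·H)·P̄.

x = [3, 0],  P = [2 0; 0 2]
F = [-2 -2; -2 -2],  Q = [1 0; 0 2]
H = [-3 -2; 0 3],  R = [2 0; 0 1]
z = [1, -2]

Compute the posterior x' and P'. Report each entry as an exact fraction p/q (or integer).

x̄ = F·x = [-6, -6]
P̄ = F·P·Fᵀ + Q = [17 16; 16 18]
y = z − H·x̄ = [-29, 16]
S = H·P̄·Hᵀ + R = [419 -252; -252 163]
K = P̄·Hᵀ·S⁻¹ = [-1433/4793 -804/4793; -84/4793 1458/4793]
x' = x̄ + K·y = [-65/4793, -2994/4793]
P' = (I − K·H)·P̄ = [1134/4793 -268/4793; -268/4793 486/4793]

x' = [-65/4793, -2994/4793]
P' = [1134/4793 -268/4793; -268/4793 486/4793]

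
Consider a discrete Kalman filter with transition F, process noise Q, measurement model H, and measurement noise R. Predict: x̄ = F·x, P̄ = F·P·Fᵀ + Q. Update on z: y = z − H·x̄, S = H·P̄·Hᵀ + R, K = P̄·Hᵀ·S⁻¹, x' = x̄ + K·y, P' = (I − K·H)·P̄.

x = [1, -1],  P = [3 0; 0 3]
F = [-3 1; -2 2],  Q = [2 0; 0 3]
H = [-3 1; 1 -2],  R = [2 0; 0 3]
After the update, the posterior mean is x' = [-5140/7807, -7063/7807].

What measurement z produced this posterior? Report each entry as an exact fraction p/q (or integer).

x̄ = F·x = [-4, -4]
P̄ = F·P·Fᵀ + Q = [32 24; 24 27]
S = H·P̄·Hᵀ + R = [173 18; 18 47]
K = P̄·Hᵀ·S⁻¹ = [-3096/7807 -1472/7807; -1575/7807 -4380/7807]
x' − x̄ = [26088/7807, 24165/7807] = K·y
y = (KᵀK)⁻¹·Kᵀ·(x' − x̄) = [-7, -3]
z = y + H·x̄ = [-7, -3] + [8, 4] = [1, 1]

z = [1, 1]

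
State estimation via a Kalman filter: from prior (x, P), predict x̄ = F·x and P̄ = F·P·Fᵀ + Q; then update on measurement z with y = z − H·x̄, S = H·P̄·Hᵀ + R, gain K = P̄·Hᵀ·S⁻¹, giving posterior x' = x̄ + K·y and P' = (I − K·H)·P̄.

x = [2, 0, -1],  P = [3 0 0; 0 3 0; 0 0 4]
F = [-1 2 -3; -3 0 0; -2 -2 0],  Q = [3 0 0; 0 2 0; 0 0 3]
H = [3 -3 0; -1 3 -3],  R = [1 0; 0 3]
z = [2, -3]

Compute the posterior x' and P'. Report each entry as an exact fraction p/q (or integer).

x' = [-83807/25447, -101038/25447, -47501/25447]
P' = [545481/25447 543375/25447 358851/25447; 543375/25447 544091/25447 360258/25447; 358851/25447 360258/25447 247119/25447]

x̄ = F·x = [1, -6, -4]
P̄ = F·P·Fᵀ + Q = [54 9 -6; 9 29 18; -6 18 27]
y = z − H·x̄ = [-19, 4]
S = H·P̄·Hᵀ + R = [586 -99; -99 147]
K = P̄·Hᵀ·S⁻¹ = [6318/25447 2697/25447; -2148/25447 2708/25447; -4221/25447 -6478/25447]
x' = x̄ + K·y = [-83807/25447, -101038/25447, -47501/25447]
P' = (I − K·H)·P̄ = [545481/25447 543375/25447 358851/25447; 543375/25447 544091/25447 360258/25447; 358851/25447 360258/25447 247119/25447]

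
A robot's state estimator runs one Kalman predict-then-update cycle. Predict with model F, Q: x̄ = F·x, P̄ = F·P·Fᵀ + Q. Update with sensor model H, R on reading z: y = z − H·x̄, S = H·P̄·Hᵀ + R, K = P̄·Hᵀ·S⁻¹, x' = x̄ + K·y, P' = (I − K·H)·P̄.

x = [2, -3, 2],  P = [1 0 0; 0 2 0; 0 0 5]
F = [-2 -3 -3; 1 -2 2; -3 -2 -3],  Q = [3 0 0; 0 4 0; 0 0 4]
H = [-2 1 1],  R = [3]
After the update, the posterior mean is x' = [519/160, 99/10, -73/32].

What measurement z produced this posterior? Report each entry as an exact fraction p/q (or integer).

z = [1]

x̄ = F·x = [-1, 12, -6]
P̄ = F·P·Fᵀ + Q = [70 -20 63; -20 33 -25; 63 -25 66]
S = H·P̄·Hᵀ + R = [160]
K = P̄·Hᵀ·S⁻¹ = [-97/160; 3/10; -17/32]
x' − x̄ = [679/160, -21/10, 119/32] = K·y
y = (KᵀK)⁻¹·Kᵀ·(x' − x̄) = [-7]
z = y + H·x̄ = [-7] + [8] = [1]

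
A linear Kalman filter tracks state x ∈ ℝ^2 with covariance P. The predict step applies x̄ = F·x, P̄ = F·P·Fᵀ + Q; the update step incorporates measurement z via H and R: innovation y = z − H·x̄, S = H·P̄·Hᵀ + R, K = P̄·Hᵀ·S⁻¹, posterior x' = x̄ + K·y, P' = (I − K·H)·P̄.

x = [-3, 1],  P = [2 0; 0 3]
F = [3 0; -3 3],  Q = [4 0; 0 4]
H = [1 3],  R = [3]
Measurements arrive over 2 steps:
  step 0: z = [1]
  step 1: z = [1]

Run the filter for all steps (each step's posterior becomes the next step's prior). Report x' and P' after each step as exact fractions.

step 0: x̄ = F·x = [-9, 12]
step 0: P̄ = F·P·Fᵀ + Q = [22 -18; -18 49]
step 0: y = z − H·x̄ = [-26]
step 0: S = H·P̄·Hᵀ + R = [358]
step 0: K = P̄·Hᵀ·S⁻¹ = [-16/179; 129/358]
step 0: x' = x̄ + K·y = [-1195/179, 471/179]
step 0: P' = (I − K·H)·P̄ = [3426/179 -1158/179; -1158/179 901/358]
step 1: x̄ = F·x = [-3585/179, 4998/179]
step 1: P̄ = F·P·Fᵀ + Q = [31550/179 -41256/179; -41256/179 112897/358]
step 1: y = z − H·x̄ = [-11230/179]
step 1: S = H·P̄·Hᵀ + R = [585175/358]
step 1: K = P̄·Hᵀ·S⁻¹ = [-184436/585175; 256179/585175]
step 1: x' = x̄ + K·y = [-29761/117035, 53424/117035]
step 1: P' = (I − K·H)·P̄ = [8122638/585175 -2891982/585175; -2891982/585175 1220173/585175]

step 0: x' = [-1195/179, 471/179], P' = [3426/179 -1158/179; -1158/179 901/358]
step 1: x' = [-29761/117035, 53424/117035], P' = [8122638/585175 -2891982/585175; -2891982/585175 1220173/585175]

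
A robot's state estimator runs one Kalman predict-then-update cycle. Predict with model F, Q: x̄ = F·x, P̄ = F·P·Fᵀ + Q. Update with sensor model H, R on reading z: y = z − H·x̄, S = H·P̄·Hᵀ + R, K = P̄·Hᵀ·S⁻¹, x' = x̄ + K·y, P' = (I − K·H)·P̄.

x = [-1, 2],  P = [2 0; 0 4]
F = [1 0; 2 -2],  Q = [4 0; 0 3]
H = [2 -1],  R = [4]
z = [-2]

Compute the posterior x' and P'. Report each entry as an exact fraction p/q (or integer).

x' = [-29/13, -40/13]
P' = [170/39 308/39; 308/39 692/39]

x̄ = F·x = [-1, -6]
P̄ = F·P·Fᵀ + Q = [6 4; 4 27]
y = z − H·x̄ = [-6]
S = H·P̄·Hᵀ + R = [39]
K = P̄·Hᵀ·S⁻¹ = [8/39; -19/39]
x' = x̄ + K·y = [-29/13, -40/13]
P' = (I − K·H)·P̄ = [170/39 308/39; 308/39 692/39]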